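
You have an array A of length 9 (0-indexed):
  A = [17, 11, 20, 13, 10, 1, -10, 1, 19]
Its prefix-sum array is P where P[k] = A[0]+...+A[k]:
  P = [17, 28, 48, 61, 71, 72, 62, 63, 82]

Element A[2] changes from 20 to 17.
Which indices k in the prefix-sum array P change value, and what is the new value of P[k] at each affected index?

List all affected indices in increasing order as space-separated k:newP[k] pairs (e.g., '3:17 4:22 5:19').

Answer: 2:45 3:58 4:68 5:69 6:59 7:60 8:79

Derivation:
P[k] = A[0] + ... + A[k]
P[k] includes A[2] iff k >= 2
Affected indices: 2, 3, ..., 8; delta = -3
  P[2]: 48 + -3 = 45
  P[3]: 61 + -3 = 58
  P[4]: 71 + -3 = 68
  P[5]: 72 + -3 = 69
  P[6]: 62 + -3 = 59
  P[7]: 63 + -3 = 60
  P[8]: 82 + -3 = 79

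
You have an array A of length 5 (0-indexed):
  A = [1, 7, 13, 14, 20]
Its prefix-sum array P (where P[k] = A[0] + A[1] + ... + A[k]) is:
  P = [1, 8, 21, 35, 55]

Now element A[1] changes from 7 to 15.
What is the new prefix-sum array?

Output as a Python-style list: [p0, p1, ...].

Change: A[1] 7 -> 15, delta = 8
P[k] for k < 1: unchanged (A[1] not included)
P[k] for k >= 1: shift by delta = 8
  P[0] = 1 + 0 = 1
  P[1] = 8 + 8 = 16
  P[2] = 21 + 8 = 29
  P[3] = 35 + 8 = 43
  P[4] = 55 + 8 = 63

Answer: [1, 16, 29, 43, 63]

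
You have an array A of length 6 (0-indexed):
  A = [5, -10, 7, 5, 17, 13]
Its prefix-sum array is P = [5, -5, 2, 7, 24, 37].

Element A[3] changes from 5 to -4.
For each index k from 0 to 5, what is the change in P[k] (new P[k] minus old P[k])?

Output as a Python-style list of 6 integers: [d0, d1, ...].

Element change: A[3] 5 -> -4, delta = -9
For k < 3: P[k] unchanged, delta_P[k] = 0
For k >= 3: P[k] shifts by exactly -9
Delta array: [0, 0, 0, -9, -9, -9]

Answer: [0, 0, 0, -9, -9, -9]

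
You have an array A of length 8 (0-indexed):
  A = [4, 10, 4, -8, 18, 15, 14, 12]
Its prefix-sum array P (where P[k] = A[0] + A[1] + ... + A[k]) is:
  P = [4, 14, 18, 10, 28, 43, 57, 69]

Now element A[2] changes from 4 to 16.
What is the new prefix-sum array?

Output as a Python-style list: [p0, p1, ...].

Answer: [4, 14, 30, 22, 40, 55, 69, 81]

Derivation:
Change: A[2] 4 -> 16, delta = 12
P[k] for k < 2: unchanged (A[2] not included)
P[k] for k >= 2: shift by delta = 12
  P[0] = 4 + 0 = 4
  P[1] = 14 + 0 = 14
  P[2] = 18 + 12 = 30
  P[3] = 10 + 12 = 22
  P[4] = 28 + 12 = 40
  P[5] = 43 + 12 = 55
  P[6] = 57 + 12 = 69
  P[7] = 69 + 12 = 81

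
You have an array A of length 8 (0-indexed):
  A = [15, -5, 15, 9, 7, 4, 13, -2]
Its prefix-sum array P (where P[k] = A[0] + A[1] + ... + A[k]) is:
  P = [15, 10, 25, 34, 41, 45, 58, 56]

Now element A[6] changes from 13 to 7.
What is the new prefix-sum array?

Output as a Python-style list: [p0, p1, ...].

Answer: [15, 10, 25, 34, 41, 45, 52, 50]

Derivation:
Change: A[6] 13 -> 7, delta = -6
P[k] for k < 6: unchanged (A[6] not included)
P[k] for k >= 6: shift by delta = -6
  P[0] = 15 + 0 = 15
  P[1] = 10 + 0 = 10
  P[2] = 25 + 0 = 25
  P[3] = 34 + 0 = 34
  P[4] = 41 + 0 = 41
  P[5] = 45 + 0 = 45
  P[6] = 58 + -6 = 52
  P[7] = 56 + -6 = 50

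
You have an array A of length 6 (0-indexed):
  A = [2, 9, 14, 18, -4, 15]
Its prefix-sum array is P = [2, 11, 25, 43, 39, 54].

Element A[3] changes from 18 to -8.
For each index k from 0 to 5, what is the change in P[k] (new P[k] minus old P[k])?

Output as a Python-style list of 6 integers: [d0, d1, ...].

Answer: [0, 0, 0, -26, -26, -26]

Derivation:
Element change: A[3] 18 -> -8, delta = -26
For k < 3: P[k] unchanged, delta_P[k] = 0
For k >= 3: P[k] shifts by exactly -26
Delta array: [0, 0, 0, -26, -26, -26]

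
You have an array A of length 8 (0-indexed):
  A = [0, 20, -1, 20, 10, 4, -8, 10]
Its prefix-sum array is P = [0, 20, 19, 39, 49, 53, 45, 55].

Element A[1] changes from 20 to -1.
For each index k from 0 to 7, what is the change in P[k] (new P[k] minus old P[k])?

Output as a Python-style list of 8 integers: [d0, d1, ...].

Element change: A[1] 20 -> -1, delta = -21
For k < 1: P[k] unchanged, delta_P[k] = 0
For k >= 1: P[k] shifts by exactly -21
Delta array: [0, -21, -21, -21, -21, -21, -21, -21]

Answer: [0, -21, -21, -21, -21, -21, -21, -21]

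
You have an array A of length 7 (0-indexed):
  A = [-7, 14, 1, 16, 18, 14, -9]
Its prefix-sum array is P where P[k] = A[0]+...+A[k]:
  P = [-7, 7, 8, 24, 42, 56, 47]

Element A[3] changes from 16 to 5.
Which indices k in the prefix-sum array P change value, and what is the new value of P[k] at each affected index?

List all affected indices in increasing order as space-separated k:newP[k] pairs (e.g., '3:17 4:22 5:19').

Answer: 3:13 4:31 5:45 6:36

Derivation:
P[k] = A[0] + ... + A[k]
P[k] includes A[3] iff k >= 3
Affected indices: 3, 4, ..., 6; delta = -11
  P[3]: 24 + -11 = 13
  P[4]: 42 + -11 = 31
  P[5]: 56 + -11 = 45
  P[6]: 47 + -11 = 36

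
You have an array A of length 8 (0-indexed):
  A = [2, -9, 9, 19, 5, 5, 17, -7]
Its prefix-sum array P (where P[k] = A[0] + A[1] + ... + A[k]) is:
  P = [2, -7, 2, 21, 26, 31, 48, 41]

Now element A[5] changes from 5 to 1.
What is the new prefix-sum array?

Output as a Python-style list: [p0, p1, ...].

Change: A[5] 5 -> 1, delta = -4
P[k] for k < 5: unchanged (A[5] not included)
P[k] for k >= 5: shift by delta = -4
  P[0] = 2 + 0 = 2
  P[1] = -7 + 0 = -7
  P[2] = 2 + 0 = 2
  P[3] = 21 + 0 = 21
  P[4] = 26 + 0 = 26
  P[5] = 31 + -4 = 27
  P[6] = 48 + -4 = 44
  P[7] = 41 + -4 = 37

Answer: [2, -7, 2, 21, 26, 27, 44, 37]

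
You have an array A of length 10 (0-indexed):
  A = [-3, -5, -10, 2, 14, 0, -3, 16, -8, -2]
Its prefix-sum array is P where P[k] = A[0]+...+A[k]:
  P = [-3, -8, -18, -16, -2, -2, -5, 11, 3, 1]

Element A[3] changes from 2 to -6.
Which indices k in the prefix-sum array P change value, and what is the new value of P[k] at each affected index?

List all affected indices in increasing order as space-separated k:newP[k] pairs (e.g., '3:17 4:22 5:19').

P[k] = A[0] + ... + A[k]
P[k] includes A[3] iff k >= 3
Affected indices: 3, 4, ..., 9; delta = -8
  P[3]: -16 + -8 = -24
  P[4]: -2 + -8 = -10
  P[5]: -2 + -8 = -10
  P[6]: -5 + -8 = -13
  P[7]: 11 + -8 = 3
  P[8]: 3 + -8 = -5
  P[9]: 1 + -8 = -7

Answer: 3:-24 4:-10 5:-10 6:-13 7:3 8:-5 9:-7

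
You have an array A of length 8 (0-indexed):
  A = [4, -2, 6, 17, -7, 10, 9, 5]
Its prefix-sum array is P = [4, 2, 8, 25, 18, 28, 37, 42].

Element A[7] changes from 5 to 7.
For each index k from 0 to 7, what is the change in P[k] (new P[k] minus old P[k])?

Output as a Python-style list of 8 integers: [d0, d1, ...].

Element change: A[7] 5 -> 7, delta = 2
For k < 7: P[k] unchanged, delta_P[k] = 0
For k >= 7: P[k] shifts by exactly 2
Delta array: [0, 0, 0, 0, 0, 0, 0, 2]

Answer: [0, 0, 0, 0, 0, 0, 0, 2]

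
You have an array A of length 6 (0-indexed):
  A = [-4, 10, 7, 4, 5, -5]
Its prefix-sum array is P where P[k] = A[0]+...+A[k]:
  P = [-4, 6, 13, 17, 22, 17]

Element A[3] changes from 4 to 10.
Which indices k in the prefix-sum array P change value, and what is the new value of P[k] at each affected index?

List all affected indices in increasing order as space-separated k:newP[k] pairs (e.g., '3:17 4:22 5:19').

Answer: 3:23 4:28 5:23

Derivation:
P[k] = A[0] + ... + A[k]
P[k] includes A[3] iff k >= 3
Affected indices: 3, 4, ..., 5; delta = 6
  P[3]: 17 + 6 = 23
  P[4]: 22 + 6 = 28
  P[5]: 17 + 6 = 23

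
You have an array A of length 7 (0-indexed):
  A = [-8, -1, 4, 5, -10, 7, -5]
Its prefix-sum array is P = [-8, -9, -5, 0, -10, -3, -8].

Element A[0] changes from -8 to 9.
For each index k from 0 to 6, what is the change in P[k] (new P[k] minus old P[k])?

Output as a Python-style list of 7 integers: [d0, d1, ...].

Answer: [17, 17, 17, 17, 17, 17, 17]

Derivation:
Element change: A[0] -8 -> 9, delta = 17
For k < 0: P[k] unchanged, delta_P[k] = 0
For k >= 0: P[k] shifts by exactly 17
Delta array: [17, 17, 17, 17, 17, 17, 17]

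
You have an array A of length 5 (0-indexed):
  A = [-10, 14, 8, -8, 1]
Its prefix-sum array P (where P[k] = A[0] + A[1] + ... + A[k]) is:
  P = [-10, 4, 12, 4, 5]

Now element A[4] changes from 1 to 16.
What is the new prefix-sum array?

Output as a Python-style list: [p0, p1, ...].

Answer: [-10, 4, 12, 4, 20]

Derivation:
Change: A[4] 1 -> 16, delta = 15
P[k] for k < 4: unchanged (A[4] not included)
P[k] for k >= 4: shift by delta = 15
  P[0] = -10 + 0 = -10
  P[1] = 4 + 0 = 4
  P[2] = 12 + 0 = 12
  P[3] = 4 + 0 = 4
  P[4] = 5 + 15 = 20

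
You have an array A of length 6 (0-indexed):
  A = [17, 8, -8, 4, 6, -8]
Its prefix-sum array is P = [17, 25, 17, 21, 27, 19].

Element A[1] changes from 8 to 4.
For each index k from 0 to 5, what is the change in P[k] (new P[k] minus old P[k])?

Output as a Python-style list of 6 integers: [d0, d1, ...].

Element change: A[1] 8 -> 4, delta = -4
For k < 1: P[k] unchanged, delta_P[k] = 0
For k >= 1: P[k] shifts by exactly -4
Delta array: [0, -4, -4, -4, -4, -4]

Answer: [0, -4, -4, -4, -4, -4]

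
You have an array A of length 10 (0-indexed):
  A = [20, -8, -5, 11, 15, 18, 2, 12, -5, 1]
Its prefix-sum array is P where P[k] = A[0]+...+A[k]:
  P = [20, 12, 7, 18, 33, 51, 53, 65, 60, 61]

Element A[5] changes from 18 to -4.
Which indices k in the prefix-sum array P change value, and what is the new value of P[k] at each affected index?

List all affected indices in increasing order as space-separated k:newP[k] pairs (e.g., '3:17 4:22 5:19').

Answer: 5:29 6:31 7:43 8:38 9:39

Derivation:
P[k] = A[0] + ... + A[k]
P[k] includes A[5] iff k >= 5
Affected indices: 5, 6, ..., 9; delta = -22
  P[5]: 51 + -22 = 29
  P[6]: 53 + -22 = 31
  P[7]: 65 + -22 = 43
  P[8]: 60 + -22 = 38
  P[9]: 61 + -22 = 39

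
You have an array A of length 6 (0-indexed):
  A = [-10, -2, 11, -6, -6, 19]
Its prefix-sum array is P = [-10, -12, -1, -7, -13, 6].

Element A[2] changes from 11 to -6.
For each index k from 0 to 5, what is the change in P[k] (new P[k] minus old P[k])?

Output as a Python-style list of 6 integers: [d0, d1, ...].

Element change: A[2] 11 -> -6, delta = -17
For k < 2: P[k] unchanged, delta_P[k] = 0
For k >= 2: P[k] shifts by exactly -17
Delta array: [0, 0, -17, -17, -17, -17]

Answer: [0, 0, -17, -17, -17, -17]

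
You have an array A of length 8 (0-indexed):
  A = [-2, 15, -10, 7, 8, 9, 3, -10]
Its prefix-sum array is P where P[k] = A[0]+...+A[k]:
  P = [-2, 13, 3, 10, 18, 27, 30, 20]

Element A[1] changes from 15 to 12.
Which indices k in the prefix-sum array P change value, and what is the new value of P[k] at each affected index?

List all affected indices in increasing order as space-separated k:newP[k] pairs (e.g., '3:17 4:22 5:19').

Answer: 1:10 2:0 3:7 4:15 5:24 6:27 7:17

Derivation:
P[k] = A[0] + ... + A[k]
P[k] includes A[1] iff k >= 1
Affected indices: 1, 2, ..., 7; delta = -3
  P[1]: 13 + -3 = 10
  P[2]: 3 + -3 = 0
  P[3]: 10 + -3 = 7
  P[4]: 18 + -3 = 15
  P[5]: 27 + -3 = 24
  P[6]: 30 + -3 = 27
  P[7]: 20 + -3 = 17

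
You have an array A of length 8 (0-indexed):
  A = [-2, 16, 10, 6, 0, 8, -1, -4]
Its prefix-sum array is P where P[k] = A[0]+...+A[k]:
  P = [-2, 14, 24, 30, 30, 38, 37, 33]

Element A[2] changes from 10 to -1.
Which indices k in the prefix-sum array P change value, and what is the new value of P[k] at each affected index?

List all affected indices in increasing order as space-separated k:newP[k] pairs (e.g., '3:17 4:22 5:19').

P[k] = A[0] + ... + A[k]
P[k] includes A[2] iff k >= 2
Affected indices: 2, 3, ..., 7; delta = -11
  P[2]: 24 + -11 = 13
  P[3]: 30 + -11 = 19
  P[4]: 30 + -11 = 19
  P[5]: 38 + -11 = 27
  P[6]: 37 + -11 = 26
  P[7]: 33 + -11 = 22

Answer: 2:13 3:19 4:19 5:27 6:26 7:22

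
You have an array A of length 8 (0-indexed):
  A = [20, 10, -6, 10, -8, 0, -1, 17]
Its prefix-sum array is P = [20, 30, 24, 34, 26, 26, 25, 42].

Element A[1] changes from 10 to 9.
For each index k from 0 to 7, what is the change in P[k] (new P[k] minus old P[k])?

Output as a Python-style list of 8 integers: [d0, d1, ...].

Answer: [0, -1, -1, -1, -1, -1, -1, -1]

Derivation:
Element change: A[1] 10 -> 9, delta = -1
For k < 1: P[k] unchanged, delta_P[k] = 0
For k >= 1: P[k] shifts by exactly -1
Delta array: [0, -1, -1, -1, -1, -1, -1, -1]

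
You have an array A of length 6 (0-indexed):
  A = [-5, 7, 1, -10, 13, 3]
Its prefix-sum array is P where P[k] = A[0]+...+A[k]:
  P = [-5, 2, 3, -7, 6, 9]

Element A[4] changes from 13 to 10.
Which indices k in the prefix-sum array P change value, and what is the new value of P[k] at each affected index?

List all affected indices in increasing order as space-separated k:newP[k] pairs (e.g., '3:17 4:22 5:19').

P[k] = A[0] + ... + A[k]
P[k] includes A[4] iff k >= 4
Affected indices: 4, 5, ..., 5; delta = -3
  P[4]: 6 + -3 = 3
  P[5]: 9 + -3 = 6

Answer: 4:3 5:6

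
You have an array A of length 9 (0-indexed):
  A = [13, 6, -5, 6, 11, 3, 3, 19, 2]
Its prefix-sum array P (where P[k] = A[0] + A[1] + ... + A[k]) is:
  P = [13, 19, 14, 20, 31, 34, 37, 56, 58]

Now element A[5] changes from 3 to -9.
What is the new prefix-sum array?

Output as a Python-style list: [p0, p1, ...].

Change: A[5] 3 -> -9, delta = -12
P[k] for k < 5: unchanged (A[5] not included)
P[k] for k >= 5: shift by delta = -12
  P[0] = 13 + 0 = 13
  P[1] = 19 + 0 = 19
  P[2] = 14 + 0 = 14
  P[3] = 20 + 0 = 20
  P[4] = 31 + 0 = 31
  P[5] = 34 + -12 = 22
  P[6] = 37 + -12 = 25
  P[7] = 56 + -12 = 44
  P[8] = 58 + -12 = 46

Answer: [13, 19, 14, 20, 31, 22, 25, 44, 46]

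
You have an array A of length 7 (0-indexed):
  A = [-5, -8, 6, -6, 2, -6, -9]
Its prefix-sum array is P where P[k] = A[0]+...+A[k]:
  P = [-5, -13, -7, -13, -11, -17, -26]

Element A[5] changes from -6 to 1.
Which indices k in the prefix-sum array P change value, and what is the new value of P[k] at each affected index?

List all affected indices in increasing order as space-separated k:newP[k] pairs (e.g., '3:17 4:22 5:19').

P[k] = A[0] + ... + A[k]
P[k] includes A[5] iff k >= 5
Affected indices: 5, 6, ..., 6; delta = 7
  P[5]: -17 + 7 = -10
  P[6]: -26 + 7 = -19

Answer: 5:-10 6:-19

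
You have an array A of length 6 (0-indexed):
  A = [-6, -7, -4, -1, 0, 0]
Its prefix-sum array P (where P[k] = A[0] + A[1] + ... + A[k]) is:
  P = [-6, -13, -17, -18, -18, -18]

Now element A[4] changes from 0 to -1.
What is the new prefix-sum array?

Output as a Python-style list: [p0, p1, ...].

Answer: [-6, -13, -17, -18, -19, -19]

Derivation:
Change: A[4] 0 -> -1, delta = -1
P[k] for k < 4: unchanged (A[4] not included)
P[k] for k >= 4: shift by delta = -1
  P[0] = -6 + 0 = -6
  P[1] = -13 + 0 = -13
  P[2] = -17 + 0 = -17
  P[3] = -18 + 0 = -18
  P[4] = -18 + -1 = -19
  P[5] = -18 + -1 = -19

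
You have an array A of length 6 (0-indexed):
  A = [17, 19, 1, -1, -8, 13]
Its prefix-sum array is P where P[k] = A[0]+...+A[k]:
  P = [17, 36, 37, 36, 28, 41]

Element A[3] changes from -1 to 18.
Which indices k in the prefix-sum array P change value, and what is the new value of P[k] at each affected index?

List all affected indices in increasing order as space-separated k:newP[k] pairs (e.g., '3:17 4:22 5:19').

Answer: 3:55 4:47 5:60

Derivation:
P[k] = A[0] + ... + A[k]
P[k] includes A[3] iff k >= 3
Affected indices: 3, 4, ..., 5; delta = 19
  P[3]: 36 + 19 = 55
  P[4]: 28 + 19 = 47
  P[5]: 41 + 19 = 60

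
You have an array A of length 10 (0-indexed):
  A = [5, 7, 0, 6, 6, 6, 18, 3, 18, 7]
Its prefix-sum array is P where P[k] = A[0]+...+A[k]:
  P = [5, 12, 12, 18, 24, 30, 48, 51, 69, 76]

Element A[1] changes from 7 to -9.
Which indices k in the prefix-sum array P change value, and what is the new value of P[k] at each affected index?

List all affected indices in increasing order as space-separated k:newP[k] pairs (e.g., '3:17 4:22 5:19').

Answer: 1:-4 2:-4 3:2 4:8 5:14 6:32 7:35 8:53 9:60

Derivation:
P[k] = A[0] + ... + A[k]
P[k] includes A[1] iff k >= 1
Affected indices: 1, 2, ..., 9; delta = -16
  P[1]: 12 + -16 = -4
  P[2]: 12 + -16 = -4
  P[3]: 18 + -16 = 2
  P[4]: 24 + -16 = 8
  P[5]: 30 + -16 = 14
  P[6]: 48 + -16 = 32
  P[7]: 51 + -16 = 35
  P[8]: 69 + -16 = 53
  P[9]: 76 + -16 = 60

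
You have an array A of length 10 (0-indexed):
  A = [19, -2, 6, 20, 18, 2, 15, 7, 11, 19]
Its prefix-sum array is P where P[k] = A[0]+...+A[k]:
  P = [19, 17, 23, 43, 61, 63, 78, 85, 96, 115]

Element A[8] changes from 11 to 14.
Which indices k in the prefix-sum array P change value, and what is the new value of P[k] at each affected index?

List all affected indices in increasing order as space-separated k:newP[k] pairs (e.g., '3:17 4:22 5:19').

P[k] = A[0] + ... + A[k]
P[k] includes A[8] iff k >= 8
Affected indices: 8, 9, ..., 9; delta = 3
  P[8]: 96 + 3 = 99
  P[9]: 115 + 3 = 118

Answer: 8:99 9:118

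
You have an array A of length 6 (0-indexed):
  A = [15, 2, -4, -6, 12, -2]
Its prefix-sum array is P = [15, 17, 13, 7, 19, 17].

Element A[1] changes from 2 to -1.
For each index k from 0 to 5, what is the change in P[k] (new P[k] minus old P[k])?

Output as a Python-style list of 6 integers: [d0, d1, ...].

Element change: A[1] 2 -> -1, delta = -3
For k < 1: P[k] unchanged, delta_P[k] = 0
For k >= 1: P[k] shifts by exactly -3
Delta array: [0, -3, -3, -3, -3, -3]

Answer: [0, -3, -3, -3, -3, -3]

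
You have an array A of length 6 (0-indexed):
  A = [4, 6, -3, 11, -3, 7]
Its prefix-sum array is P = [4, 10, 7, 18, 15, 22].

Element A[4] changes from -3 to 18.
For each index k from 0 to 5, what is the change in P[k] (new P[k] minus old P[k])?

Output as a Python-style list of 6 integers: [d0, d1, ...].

Element change: A[4] -3 -> 18, delta = 21
For k < 4: P[k] unchanged, delta_P[k] = 0
For k >= 4: P[k] shifts by exactly 21
Delta array: [0, 0, 0, 0, 21, 21]

Answer: [0, 0, 0, 0, 21, 21]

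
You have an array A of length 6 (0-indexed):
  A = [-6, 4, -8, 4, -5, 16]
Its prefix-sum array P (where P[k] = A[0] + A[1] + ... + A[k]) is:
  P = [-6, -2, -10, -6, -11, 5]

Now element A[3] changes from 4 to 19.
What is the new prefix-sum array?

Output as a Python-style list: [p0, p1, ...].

Change: A[3] 4 -> 19, delta = 15
P[k] for k < 3: unchanged (A[3] not included)
P[k] for k >= 3: shift by delta = 15
  P[0] = -6 + 0 = -6
  P[1] = -2 + 0 = -2
  P[2] = -10 + 0 = -10
  P[3] = -6 + 15 = 9
  P[4] = -11 + 15 = 4
  P[5] = 5 + 15 = 20

Answer: [-6, -2, -10, 9, 4, 20]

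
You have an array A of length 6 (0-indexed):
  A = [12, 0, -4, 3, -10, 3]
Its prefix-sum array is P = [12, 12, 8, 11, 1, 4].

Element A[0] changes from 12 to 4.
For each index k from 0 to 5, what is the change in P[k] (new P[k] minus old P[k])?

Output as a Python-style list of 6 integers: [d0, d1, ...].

Element change: A[0] 12 -> 4, delta = -8
For k < 0: P[k] unchanged, delta_P[k] = 0
For k >= 0: P[k] shifts by exactly -8
Delta array: [-8, -8, -8, -8, -8, -8]

Answer: [-8, -8, -8, -8, -8, -8]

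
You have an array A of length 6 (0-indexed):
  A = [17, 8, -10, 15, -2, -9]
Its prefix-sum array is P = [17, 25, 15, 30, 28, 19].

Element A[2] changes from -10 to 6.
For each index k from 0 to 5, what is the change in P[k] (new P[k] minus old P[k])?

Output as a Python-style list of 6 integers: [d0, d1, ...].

Answer: [0, 0, 16, 16, 16, 16]

Derivation:
Element change: A[2] -10 -> 6, delta = 16
For k < 2: P[k] unchanged, delta_P[k] = 0
For k >= 2: P[k] shifts by exactly 16
Delta array: [0, 0, 16, 16, 16, 16]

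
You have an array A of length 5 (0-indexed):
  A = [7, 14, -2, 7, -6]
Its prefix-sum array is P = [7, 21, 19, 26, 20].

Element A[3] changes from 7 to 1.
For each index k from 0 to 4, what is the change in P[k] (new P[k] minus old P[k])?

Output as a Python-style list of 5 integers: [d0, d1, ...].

Element change: A[3] 7 -> 1, delta = -6
For k < 3: P[k] unchanged, delta_P[k] = 0
For k >= 3: P[k] shifts by exactly -6
Delta array: [0, 0, 0, -6, -6]

Answer: [0, 0, 0, -6, -6]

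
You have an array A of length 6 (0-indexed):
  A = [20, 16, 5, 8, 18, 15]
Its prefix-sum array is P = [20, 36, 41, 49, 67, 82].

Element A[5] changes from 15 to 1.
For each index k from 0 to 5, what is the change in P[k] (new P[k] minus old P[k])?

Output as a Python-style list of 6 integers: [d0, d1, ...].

Element change: A[5] 15 -> 1, delta = -14
For k < 5: P[k] unchanged, delta_P[k] = 0
For k >= 5: P[k] shifts by exactly -14
Delta array: [0, 0, 0, 0, 0, -14]

Answer: [0, 0, 0, 0, 0, -14]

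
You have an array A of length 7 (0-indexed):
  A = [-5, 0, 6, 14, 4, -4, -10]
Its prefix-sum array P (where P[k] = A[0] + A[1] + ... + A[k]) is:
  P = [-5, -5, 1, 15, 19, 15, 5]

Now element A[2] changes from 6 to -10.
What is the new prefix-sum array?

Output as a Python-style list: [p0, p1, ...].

Answer: [-5, -5, -15, -1, 3, -1, -11]

Derivation:
Change: A[2] 6 -> -10, delta = -16
P[k] for k < 2: unchanged (A[2] not included)
P[k] for k >= 2: shift by delta = -16
  P[0] = -5 + 0 = -5
  P[1] = -5 + 0 = -5
  P[2] = 1 + -16 = -15
  P[3] = 15 + -16 = -1
  P[4] = 19 + -16 = 3
  P[5] = 15 + -16 = -1
  P[6] = 5 + -16 = -11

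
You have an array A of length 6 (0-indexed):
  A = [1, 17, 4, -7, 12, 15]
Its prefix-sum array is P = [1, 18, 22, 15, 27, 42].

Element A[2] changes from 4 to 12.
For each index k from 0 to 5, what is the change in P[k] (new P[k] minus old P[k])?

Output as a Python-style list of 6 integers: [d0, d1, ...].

Element change: A[2] 4 -> 12, delta = 8
For k < 2: P[k] unchanged, delta_P[k] = 0
For k >= 2: P[k] shifts by exactly 8
Delta array: [0, 0, 8, 8, 8, 8]

Answer: [0, 0, 8, 8, 8, 8]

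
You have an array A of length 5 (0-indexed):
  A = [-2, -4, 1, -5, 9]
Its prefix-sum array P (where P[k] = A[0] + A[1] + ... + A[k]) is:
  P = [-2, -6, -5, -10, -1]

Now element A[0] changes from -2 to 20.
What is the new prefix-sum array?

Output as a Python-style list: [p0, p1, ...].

Change: A[0] -2 -> 20, delta = 22
P[k] for k < 0: unchanged (A[0] not included)
P[k] for k >= 0: shift by delta = 22
  P[0] = -2 + 22 = 20
  P[1] = -6 + 22 = 16
  P[2] = -5 + 22 = 17
  P[3] = -10 + 22 = 12
  P[4] = -1 + 22 = 21

Answer: [20, 16, 17, 12, 21]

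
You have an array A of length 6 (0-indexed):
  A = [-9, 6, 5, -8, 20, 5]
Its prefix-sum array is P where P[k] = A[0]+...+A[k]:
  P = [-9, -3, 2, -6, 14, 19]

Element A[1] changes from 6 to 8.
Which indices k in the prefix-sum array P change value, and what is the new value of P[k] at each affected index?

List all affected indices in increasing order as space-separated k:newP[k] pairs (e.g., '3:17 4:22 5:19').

Answer: 1:-1 2:4 3:-4 4:16 5:21

Derivation:
P[k] = A[0] + ... + A[k]
P[k] includes A[1] iff k >= 1
Affected indices: 1, 2, ..., 5; delta = 2
  P[1]: -3 + 2 = -1
  P[2]: 2 + 2 = 4
  P[3]: -6 + 2 = -4
  P[4]: 14 + 2 = 16
  P[5]: 19 + 2 = 21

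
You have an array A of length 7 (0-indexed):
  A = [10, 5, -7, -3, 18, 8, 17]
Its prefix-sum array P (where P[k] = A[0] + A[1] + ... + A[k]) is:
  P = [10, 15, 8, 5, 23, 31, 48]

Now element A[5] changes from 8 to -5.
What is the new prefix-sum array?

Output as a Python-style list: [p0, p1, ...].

Change: A[5] 8 -> -5, delta = -13
P[k] for k < 5: unchanged (A[5] not included)
P[k] for k >= 5: shift by delta = -13
  P[0] = 10 + 0 = 10
  P[1] = 15 + 0 = 15
  P[2] = 8 + 0 = 8
  P[3] = 5 + 0 = 5
  P[4] = 23 + 0 = 23
  P[5] = 31 + -13 = 18
  P[6] = 48 + -13 = 35

Answer: [10, 15, 8, 5, 23, 18, 35]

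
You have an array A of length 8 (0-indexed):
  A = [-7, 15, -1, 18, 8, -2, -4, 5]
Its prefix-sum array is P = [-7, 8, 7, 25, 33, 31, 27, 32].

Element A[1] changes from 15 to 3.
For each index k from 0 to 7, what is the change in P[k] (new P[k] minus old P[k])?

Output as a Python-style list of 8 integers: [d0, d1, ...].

Element change: A[1] 15 -> 3, delta = -12
For k < 1: P[k] unchanged, delta_P[k] = 0
For k >= 1: P[k] shifts by exactly -12
Delta array: [0, -12, -12, -12, -12, -12, -12, -12]

Answer: [0, -12, -12, -12, -12, -12, -12, -12]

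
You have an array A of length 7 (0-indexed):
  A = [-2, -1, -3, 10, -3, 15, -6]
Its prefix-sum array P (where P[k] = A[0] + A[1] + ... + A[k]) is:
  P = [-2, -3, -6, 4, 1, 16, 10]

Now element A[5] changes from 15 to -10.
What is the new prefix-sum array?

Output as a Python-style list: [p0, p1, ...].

Answer: [-2, -3, -6, 4, 1, -9, -15]

Derivation:
Change: A[5] 15 -> -10, delta = -25
P[k] for k < 5: unchanged (A[5] not included)
P[k] for k >= 5: shift by delta = -25
  P[0] = -2 + 0 = -2
  P[1] = -3 + 0 = -3
  P[2] = -6 + 0 = -6
  P[3] = 4 + 0 = 4
  P[4] = 1 + 0 = 1
  P[5] = 16 + -25 = -9
  P[6] = 10 + -25 = -15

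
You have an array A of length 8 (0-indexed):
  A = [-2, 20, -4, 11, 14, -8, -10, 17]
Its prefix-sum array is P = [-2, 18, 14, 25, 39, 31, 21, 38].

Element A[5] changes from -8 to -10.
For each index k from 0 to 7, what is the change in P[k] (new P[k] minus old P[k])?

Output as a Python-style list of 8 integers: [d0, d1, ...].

Answer: [0, 0, 0, 0, 0, -2, -2, -2]

Derivation:
Element change: A[5] -8 -> -10, delta = -2
For k < 5: P[k] unchanged, delta_P[k] = 0
For k >= 5: P[k] shifts by exactly -2
Delta array: [0, 0, 0, 0, 0, -2, -2, -2]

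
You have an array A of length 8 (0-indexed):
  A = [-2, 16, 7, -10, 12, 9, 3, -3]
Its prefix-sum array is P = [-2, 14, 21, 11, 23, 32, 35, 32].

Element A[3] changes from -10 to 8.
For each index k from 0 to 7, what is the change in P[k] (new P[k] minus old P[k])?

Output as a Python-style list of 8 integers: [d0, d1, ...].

Answer: [0, 0, 0, 18, 18, 18, 18, 18]

Derivation:
Element change: A[3] -10 -> 8, delta = 18
For k < 3: P[k] unchanged, delta_P[k] = 0
For k >= 3: P[k] shifts by exactly 18
Delta array: [0, 0, 0, 18, 18, 18, 18, 18]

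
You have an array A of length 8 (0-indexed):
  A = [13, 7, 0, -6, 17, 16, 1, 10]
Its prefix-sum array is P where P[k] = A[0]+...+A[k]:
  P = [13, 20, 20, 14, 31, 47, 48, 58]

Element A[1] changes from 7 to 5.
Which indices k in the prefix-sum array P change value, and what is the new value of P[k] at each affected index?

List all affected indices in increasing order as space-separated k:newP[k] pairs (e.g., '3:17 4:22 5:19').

Answer: 1:18 2:18 3:12 4:29 5:45 6:46 7:56

Derivation:
P[k] = A[0] + ... + A[k]
P[k] includes A[1] iff k >= 1
Affected indices: 1, 2, ..., 7; delta = -2
  P[1]: 20 + -2 = 18
  P[2]: 20 + -2 = 18
  P[3]: 14 + -2 = 12
  P[4]: 31 + -2 = 29
  P[5]: 47 + -2 = 45
  P[6]: 48 + -2 = 46
  P[7]: 58 + -2 = 56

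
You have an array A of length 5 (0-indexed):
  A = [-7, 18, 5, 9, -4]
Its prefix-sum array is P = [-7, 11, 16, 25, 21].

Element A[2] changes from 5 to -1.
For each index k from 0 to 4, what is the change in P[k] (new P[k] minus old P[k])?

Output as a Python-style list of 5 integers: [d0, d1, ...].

Answer: [0, 0, -6, -6, -6]

Derivation:
Element change: A[2] 5 -> -1, delta = -6
For k < 2: P[k] unchanged, delta_P[k] = 0
For k >= 2: P[k] shifts by exactly -6
Delta array: [0, 0, -6, -6, -6]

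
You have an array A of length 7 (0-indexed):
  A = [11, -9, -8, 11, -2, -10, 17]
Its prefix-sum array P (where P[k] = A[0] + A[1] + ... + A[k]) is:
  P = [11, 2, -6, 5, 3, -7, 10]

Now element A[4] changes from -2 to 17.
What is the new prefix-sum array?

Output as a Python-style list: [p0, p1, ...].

Change: A[4] -2 -> 17, delta = 19
P[k] for k < 4: unchanged (A[4] not included)
P[k] for k >= 4: shift by delta = 19
  P[0] = 11 + 0 = 11
  P[1] = 2 + 0 = 2
  P[2] = -6 + 0 = -6
  P[3] = 5 + 0 = 5
  P[4] = 3 + 19 = 22
  P[5] = -7 + 19 = 12
  P[6] = 10 + 19 = 29

Answer: [11, 2, -6, 5, 22, 12, 29]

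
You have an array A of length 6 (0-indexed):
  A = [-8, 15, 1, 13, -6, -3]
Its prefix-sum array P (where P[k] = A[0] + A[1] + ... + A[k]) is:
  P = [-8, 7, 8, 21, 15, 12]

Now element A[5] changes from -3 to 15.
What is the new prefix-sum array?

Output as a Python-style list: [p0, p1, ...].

Change: A[5] -3 -> 15, delta = 18
P[k] for k < 5: unchanged (A[5] not included)
P[k] for k >= 5: shift by delta = 18
  P[0] = -8 + 0 = -8
  P[1] = 7 + 0 = 7
  P[2] = 8 + 0 = 8
  P[3] = 21 + 0 = 21
  P[4] = 15 + 0 = 15
  P[5] = 12 + 18 = 30

Answer: [-8, 7, 8, 21, 15, 30]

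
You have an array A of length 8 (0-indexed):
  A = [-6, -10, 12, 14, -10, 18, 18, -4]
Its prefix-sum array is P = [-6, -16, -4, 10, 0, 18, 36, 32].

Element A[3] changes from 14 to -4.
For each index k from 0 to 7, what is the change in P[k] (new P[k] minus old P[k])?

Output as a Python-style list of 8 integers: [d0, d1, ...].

Element change: A[3] 14 -> -4, delta = -18
For k < 3: P[k] unchanged, delta_P[k] = 0
For k >= 3: P[k] shifts by exactly -18
Delta array: [0, 0, 0, -18, -18, -18, -18, -18]

Answer: [0, 0, 0, -18, -18, -18, -18, -18]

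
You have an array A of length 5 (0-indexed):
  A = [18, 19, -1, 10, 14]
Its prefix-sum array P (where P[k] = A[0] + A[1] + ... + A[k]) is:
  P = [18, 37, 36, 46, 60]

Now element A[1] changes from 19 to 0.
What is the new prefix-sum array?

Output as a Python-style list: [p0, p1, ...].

Answer: [18, 18, 17, 27, 41]

Derivation:
Change: A[1] 19 -> 0, delta = -19
P[k] for k < 1: unchanged (A[1] not included)
P[k] for k >= 1: shift by delta = -19
  P[0] = 18 + 0 = 18
  P[1] = 37 + -19 = 18
  P[2] = 36 + -19 = 17
  P[3] = 46 + -19 = 27
  P[4] = 60 + -19 = 41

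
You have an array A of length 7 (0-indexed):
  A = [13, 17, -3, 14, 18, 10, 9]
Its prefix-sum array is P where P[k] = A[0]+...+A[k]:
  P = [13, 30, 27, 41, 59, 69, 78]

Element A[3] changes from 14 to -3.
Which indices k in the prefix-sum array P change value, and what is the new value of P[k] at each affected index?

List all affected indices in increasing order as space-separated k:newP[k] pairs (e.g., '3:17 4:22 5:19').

P[k] = A[0] + ... + A[k]
P[k] includes A[3] iff k >= 3
Affected indices: 3, 4, ..., 6; delta = -17
  P[3]: 41 + -17 = 24
  P[4]: 59 + -17 = 42
  P[5]: 69 + -17 = 52
  P[6]: 78 + -17 = 61

Answer: 3:24 4:42 5:52 6:61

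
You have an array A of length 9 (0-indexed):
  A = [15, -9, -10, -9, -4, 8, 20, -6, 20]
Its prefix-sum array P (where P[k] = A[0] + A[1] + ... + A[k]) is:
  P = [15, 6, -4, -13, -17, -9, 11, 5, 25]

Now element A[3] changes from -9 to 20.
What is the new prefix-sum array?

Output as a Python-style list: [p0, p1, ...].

Change: A[3] -9 -> 20, delta = 29
P[k] for k < 3: unchanged (A[3] not included)
P[k] for k >= 3: shift by delta = 29
  P[0] = 15 + 0 = 15
  P[1] = 6 + 0 = 6
  P[2] = -4 + 0 = -4
  P[3] = -13 + 29 = 16
  P[4] = -17 + 29 = 12
  P[5] = -9 + 29 = 20
  P[6] = 11 + 29 = 40
  P[7] = 5 + 29 = 34
  P[8] = 25 + 29 = 54

Answer: [15, 6, -4, 16, 12, 20, 40, 34, 54]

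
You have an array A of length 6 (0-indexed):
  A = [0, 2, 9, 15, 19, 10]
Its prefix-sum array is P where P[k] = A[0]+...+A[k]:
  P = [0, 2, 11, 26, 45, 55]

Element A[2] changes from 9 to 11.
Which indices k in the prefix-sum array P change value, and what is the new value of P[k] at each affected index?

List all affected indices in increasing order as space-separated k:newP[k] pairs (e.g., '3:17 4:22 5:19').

Answer: 2:13 3:28 4:47 5:57

Derivation:
P[k] = A[0] + ... + A[k]
P[k] includes A[2] iff k >= 2
Affected indices: 2, 3, ..., 5; delta = 2
  P[2]: 11 + 2 = 13
  P[3]: 26 + 2 = 28
  P[4]: 45 + 2 = 47
  P[5]: 55 + 2 = 57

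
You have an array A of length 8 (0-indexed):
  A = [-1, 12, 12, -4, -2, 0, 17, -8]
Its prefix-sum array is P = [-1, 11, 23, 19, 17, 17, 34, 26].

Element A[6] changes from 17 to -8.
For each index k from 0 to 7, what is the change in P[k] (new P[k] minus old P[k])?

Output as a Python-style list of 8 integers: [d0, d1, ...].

Element change: A[6] 17 -> -8, delta = -25
For k < 6: P[k] unchanged, delta_P[k] = 0
For k >= 6: P[k] shifts by exactly -25
Delta array: [0, 0, 0, 0, 0, 0, -25, -25]

Answer: [0, 0, 0, 0, 0, 0, -25, -25]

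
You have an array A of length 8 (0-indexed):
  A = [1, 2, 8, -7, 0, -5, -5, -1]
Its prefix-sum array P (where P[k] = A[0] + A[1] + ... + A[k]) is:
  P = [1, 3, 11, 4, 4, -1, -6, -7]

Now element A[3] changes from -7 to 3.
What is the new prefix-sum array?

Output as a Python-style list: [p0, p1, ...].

Answer: [1, 3, 11, 14, 14, 9, 4, 3]

Derivation:
Change: A[3] -7 -> 3, delta = 10
P[k] for k < 3: unchanged (A[3] not included)
P[k] for k >= 3: shift by delta = 10
  P[0] = 1 + 0 = 1
  P[1] = 3 + 0 = 3
  P[2] = 11 + 0 = 11
  P[3] = 4 + 10 = 14
  P[4] = 4 + 10 = 14
  P[5] = -1 + 10 = 9
  P[6] = -6 + 10 = 4
  P[7] = -7 + 10 = 3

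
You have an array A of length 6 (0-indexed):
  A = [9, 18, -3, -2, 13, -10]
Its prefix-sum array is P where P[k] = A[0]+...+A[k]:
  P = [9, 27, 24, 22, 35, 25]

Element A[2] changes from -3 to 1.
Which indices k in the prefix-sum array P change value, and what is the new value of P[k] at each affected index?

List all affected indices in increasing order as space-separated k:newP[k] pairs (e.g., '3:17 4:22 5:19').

P[k] = A[0] + ... + A[k]
P[k] includes A[2] iff k >= 2
Affected indices: 2, 3, ..., 5; delta = 4
  P[2]: 24 + 4 = 28
  P[3]: 22 + 4 = 26
  P[4]: 35 + 4 = 39
  P[5]: 25 + 4 = 29

Answer: 2:28 3:26 4:39 5:29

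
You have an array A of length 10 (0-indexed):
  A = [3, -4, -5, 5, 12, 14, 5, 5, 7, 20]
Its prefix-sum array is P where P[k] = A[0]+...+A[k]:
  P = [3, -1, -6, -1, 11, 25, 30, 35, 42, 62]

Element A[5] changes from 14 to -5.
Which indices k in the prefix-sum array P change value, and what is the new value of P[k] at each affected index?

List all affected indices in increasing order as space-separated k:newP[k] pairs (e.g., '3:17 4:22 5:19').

P[k] = A[0] + ... + A[k]
P[k] includes A[5] iff k >= 5
Affected indices: 5, 6, ..., 9; delta = -19
  P[5]: 25 + -19 = 6
  P[6]: 30 + -19 = 11
  P[7]: 35 + -19 = 16
  P[8]: 42 + -19 = 23
  P[9]: 62 + -19 = 43

Answer: 5:6 6:11 7:16 8:23 9:43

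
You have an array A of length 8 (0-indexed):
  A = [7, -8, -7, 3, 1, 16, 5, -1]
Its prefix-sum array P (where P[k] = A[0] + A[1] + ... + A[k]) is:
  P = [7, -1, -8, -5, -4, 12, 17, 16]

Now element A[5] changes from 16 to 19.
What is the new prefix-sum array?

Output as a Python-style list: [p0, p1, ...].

Answer: [7, -1, -8, -5, -4, 15, 20, 19]

Derivation:
Change: A[5] 16 -> 19, delta = 3
P[k] for k < 5: unchanged (A[5] not included)
P[k] for k >= 5: shift by delta = 3
  P[0] = 7 + 0 = 7
  P[1] = -1 + 0 = -1
  P[2] = -8 + 0 = -8
  P[3] = -5 + 0 = -5
  P[4] = -4 + 0 = -4
  P[5] = 12 + 3 = 15
  P[6] = 17 + 3 = 20
  P[7] = 16 + 3 = 19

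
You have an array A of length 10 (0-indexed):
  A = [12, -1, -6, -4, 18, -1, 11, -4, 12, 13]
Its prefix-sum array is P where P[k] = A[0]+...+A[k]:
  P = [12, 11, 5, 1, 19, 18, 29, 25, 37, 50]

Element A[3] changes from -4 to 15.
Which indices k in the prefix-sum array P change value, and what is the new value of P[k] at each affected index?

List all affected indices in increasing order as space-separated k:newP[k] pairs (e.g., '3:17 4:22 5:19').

P[k] = A[0] + ... + A[k]
P[k] includes A[3] iff k >= 3
Affected indices: 3, 4, ..., 9; delta = 19
  P[3]: 1 + 19 = 20
  P[4]: 19 + 19 = 38
  P[5]: 18 + 19 = 37
  P[6]: 29 + 19 = 48
  P[7]: 25 + 19 = 44
  P[8]: 37 + 19 = 56
  P[9]: 50 + 19 = 69

Answer: 3:20 4:38 5:37 6:48 7:44 8:56 9:69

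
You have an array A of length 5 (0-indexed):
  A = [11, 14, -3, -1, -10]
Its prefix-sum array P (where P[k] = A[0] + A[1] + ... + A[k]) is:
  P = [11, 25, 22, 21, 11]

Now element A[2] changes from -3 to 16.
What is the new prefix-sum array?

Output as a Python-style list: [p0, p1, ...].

Change: A[2] -3 -> 16, delta = 19
P[k] for k < 2: unchanged (A[2] not included)
P[k] for k >= 2: shift by delta = 19
  P[0] = 11 + 0 = 11
  P[1] = 25 + 0 = 25
  P[2] = 22 + 19 = 41
  P[3] = 21 + 19 = 40
  P[4] = 11 + 19 = 30

Answer: [11, 25, 41, 40, 30]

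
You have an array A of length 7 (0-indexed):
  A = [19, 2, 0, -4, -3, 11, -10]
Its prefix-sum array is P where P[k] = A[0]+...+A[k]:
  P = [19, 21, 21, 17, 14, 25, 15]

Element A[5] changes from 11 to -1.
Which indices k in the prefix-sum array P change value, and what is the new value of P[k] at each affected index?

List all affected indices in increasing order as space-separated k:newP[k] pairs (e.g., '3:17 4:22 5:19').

P[k] = A[0] + ... + A[k]
P[k] includes A[5] iff k >= 5
Affected indices: 5, 6, ..., 6; delta = -12
  P[5]: 25 + -12 = 13
  P[6]: 15 + -12 = 3

Answer: 5:13 6:3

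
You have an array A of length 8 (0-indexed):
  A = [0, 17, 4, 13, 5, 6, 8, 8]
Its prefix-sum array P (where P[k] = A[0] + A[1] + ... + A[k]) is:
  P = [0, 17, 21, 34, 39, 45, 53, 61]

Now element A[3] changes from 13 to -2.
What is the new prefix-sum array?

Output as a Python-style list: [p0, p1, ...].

Change: A[3] 13 -> -2, delta = -15
P[k] for k < 3: unchanged (A[3] not included)
P[k] for k >= 3: shift by delta = -15
  P[0] = 0 + 0 = 0
  P[1] = 17 + 0 = 17
  P[2] = 21 + 0 = 21
  P[3] = 34 + -15 = 19
  P[4] = 39 + -15 = 24
  P[5] = 45 + -15 = 30
  P[6] = 53 + -15 = 38
  P[7] = 61 + -15 = 46

Answer: [0, 17, 21, 19, 24, 30, 38, 46]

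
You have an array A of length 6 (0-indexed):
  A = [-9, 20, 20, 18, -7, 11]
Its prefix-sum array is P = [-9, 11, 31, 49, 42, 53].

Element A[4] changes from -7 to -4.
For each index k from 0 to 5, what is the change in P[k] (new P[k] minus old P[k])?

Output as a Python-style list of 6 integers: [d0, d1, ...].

Answer: [0, 0, 0, 0, 3, 3]

Derivation:
Element change: A[4] -7 -> -4, delta = 3
For k < 4: P[k] unchanged, delta_P[k] = 0
For k >= 4: P[k] shifts by exactly 3
Delta array: [0, 0, 0, 0, 3, 3]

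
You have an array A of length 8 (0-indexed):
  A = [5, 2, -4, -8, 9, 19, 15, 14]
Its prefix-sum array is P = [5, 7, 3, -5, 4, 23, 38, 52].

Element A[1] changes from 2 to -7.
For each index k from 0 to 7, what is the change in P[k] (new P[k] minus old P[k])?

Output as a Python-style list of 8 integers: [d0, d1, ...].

Answer: [0, -9, -9, -9, -9, -9, -9, -9]

Derivation:
Element change: A[1] 2 -> -7, delta = -9
For k < 1: P[k] unchanged, delta_P[k] = 0
For k >= 1: P[k] shifts by exactly -9
Delta array: [0, -9, -9, -9, -9, -9, -9, -9]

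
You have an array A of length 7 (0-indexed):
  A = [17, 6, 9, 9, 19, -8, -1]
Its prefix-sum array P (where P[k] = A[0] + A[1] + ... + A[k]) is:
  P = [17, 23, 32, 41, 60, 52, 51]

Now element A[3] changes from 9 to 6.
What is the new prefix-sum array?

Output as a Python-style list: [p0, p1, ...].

Change: A[3] 9 -> 6, delta = -3
P[k] for k < 3: unchanged (A[3] not included)
P[k] for k >= 3: shift by delta = -3
  P[0] = 17 + 0 = 17
  P[1] = 23 + 0 = 23
  P[2] = 32 + 0 = 32
  P[3] = 41 + -3 = 38
  P[4] = 60 + -3 = 57
  P[5] = 52 + -3 = 49
  P[6] = 51 + -3 = 48

Answer: [17, 23, 32, 38, 57, 49, 48]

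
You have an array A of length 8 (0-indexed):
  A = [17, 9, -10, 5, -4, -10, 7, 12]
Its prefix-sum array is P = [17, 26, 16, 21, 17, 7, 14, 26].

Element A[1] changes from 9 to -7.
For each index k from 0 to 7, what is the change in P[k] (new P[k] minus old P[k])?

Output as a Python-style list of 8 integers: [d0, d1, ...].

Answer: [0, -16, -16, -16, -16, -16, -16, -16]

Derivation:
Element change: A[1] 9 -> -7, delta = -16
For k < 1: P[k] unchanged, delta_P[k] = 0
For k >= 1: P[k] shifts by exactly -16
Delta array: [0, -16, -16, -16, -16, -16, -16, -16]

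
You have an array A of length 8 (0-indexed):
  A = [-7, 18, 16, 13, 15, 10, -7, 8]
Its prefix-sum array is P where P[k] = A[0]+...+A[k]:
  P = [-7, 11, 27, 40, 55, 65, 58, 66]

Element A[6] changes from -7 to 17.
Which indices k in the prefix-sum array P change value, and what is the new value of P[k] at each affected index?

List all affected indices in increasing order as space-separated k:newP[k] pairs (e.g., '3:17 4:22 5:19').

Answer: 6:82 7:90

Derivation:
P[k] = A[0] + ... + A[k]
P[k] includes A[6] iff k >= 6
Affected indices: 6, 7, ..., 7; delta = 24
  P[6]: 58 + 24 = 82
  P[7]: 66 + 24 = 90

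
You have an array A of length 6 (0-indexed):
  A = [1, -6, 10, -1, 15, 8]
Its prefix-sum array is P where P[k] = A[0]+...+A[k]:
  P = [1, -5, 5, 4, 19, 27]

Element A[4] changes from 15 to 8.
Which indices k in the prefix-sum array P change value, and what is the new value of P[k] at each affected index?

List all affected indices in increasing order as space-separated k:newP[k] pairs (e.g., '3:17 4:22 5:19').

P[k] = A[0] + ... + A[k]
P[k] includes A[4] iff k >= 4
Affected indices: 4, 5, ..., 5; delta = -7
  P[4]: 19 + -7 = 12
  P[5]: 27 + -7 = 20

Answer: 4:12 5:20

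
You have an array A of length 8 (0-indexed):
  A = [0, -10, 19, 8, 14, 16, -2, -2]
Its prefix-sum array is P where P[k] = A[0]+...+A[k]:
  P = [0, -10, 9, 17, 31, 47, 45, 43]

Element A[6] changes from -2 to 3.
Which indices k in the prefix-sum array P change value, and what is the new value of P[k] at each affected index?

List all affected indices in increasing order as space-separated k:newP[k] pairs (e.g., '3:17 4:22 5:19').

P[k] = A[0] + ... + A[k]
P[k] includes A[6] iff k >= 6
Affected indices: 6, 7, ..., 7; delta = 5
  P[6]: 45 + 5 = 50
  P[7]: 43 + 5 = 48

Answer: 6:50 7:48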